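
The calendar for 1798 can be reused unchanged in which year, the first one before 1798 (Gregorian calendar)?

1787

Two years share a calendar iff Jan 1 falls on the same weekday and both are leap or both are common. 1798: Jan 1 is Monday, common year.
1797: Jan 1 Sunday, common
1796: Jan 1 Friday, leap
1795: Jan 1 Thursday, common
1794: Jan 1 Wednesday, common
1793: Jan 1 Tuesday, common
1792: Jan 1 Sunday, leap
1791: Jan 1 Saturday, common
1790: Jan 1 Friday, common
1789: Jan 1 Thursday, common
1788: Jan 1 Tuesday, leap
1787: Jan 1 Monday, common
1787 matches on both conditions.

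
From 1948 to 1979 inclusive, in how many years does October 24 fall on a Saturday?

Track October 24's weekday year by year (advancing +1, or +2 across a Feb 29):
  1948: Sun  1949: Mon (+1)  1950: Tue (+1)  1951: Wed (+1)  1952: Fri (+2)
  1953: Sat (+1) ✓  1954: Sun (+1)  1955: Mon (+1)  1956: Wed (+2)  1957: Thu (+1)
  1958: Fri (+1)  1959: Sat (+1) ✓  1960: Mon (+2)  1961: Tue (+1)  … (4 more years) …
  1966: Mon (+1)  1967: Tue (+1)  1968: Thu (+2)  1969: Fri (+1)  1970: Sat (+1) ✓
  1971: Sun (+1)  1972: Tue (+2)  1973: Wed (+1)  1974: Thu (+1)  1975: Fri (+1)
  1976: Sun (+2)  1977: Mon (+1)  1978: Tue (+1)  1979: Wed (+1)
Saturday years: 1953, 1959, 1964, 1970 — 4 in total.

4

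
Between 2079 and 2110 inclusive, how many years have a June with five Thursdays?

June has 30 days; it has five Thursdays when Thursday falls among the first (month-length − 28) days — i.e. when June 1 is one of Thursday/Wednesday.
June 1 by year: 2079:Thu✓ 2080:Sat 2081:Sun 2082:Mon 2083:Tue 2084:Thu✓ 2085:Fri 2086:Sat 2087:Sun 2088:Tue 2089:Wed✓ 2090:Thu✓ 2091:Fri 2092:Sun 2093:Mon 2094:Tue 2095:Wed✓ 2096:Fri 2097:Sat 2098:Sun 2099:Mon 2100:Tue 2101:Wed✓ 2102:Thu✓ 2103:Fri 2104:Sun 2105:Mon 2106:Tue 2107:Wed✓ 2108:Fri 2109:Sat 2110:Sun
Years with five Thursdays: 2079, 2084, 2089, 2090, 2095, 2101, 2102, 2107 → 8.

8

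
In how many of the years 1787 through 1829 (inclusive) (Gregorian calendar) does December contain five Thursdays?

December has 31 days; it has five Thursdays when Thursday falls among the first (month-length − 28) days — i.e. when December 1 is one of Thursday/Wednesday/Tuesday.
December 1 by year: 1787:Sat 1788:Mon 1789:Tue✓ 1790:Wed✓ 1791:Thu✓ 1792:Sat 1793:Sun 1794:Mon 1795:Tue✓ 1796:Thu✓ 1797:Fri 1798:Sat 1799:Sun 1800:Mon 1801:Tue✓ …(13 more)… 1815:Fri 1816:Sun 1817:Mon 1818:Tue✓ 1819:Wed✓ 1820:Fri 1821:Sat 1822:Sun 1823:Mon 1824:Wed✓ 1825:Thu✓ 1826:Fri 1827:Sat 1828:Mon 1829:Tue✓
Years with five Thursdays: 1789, 1790, 1791, 1795, 1796, 1801, 1802, 1803, 1807, 1808, 1812, 1813, 1814, 1818, 1819, 1824, 1825, 1829 → 18.

18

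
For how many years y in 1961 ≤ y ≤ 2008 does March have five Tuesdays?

March has 31 days; it has five Tuesdays when Tuesday falls among the first (month-length − 28) days — i.e. when March 1 is one of Tuesday/Monday/Sunday.
March 1 by year: 1961:Wed 1962:Thu 1963:Fri 1964:Sun✓ 1965:Mon✓ 1966:Tue✓ 1967:Wed 1968:Fri 1969:Sat 1970:Sun✓ 1971:Mon✓ 1972:Wed 1973:Thu 1974:Fri 1975:Sat …(18 more)… 1994:Tue✓ 1995:Wed 1996:Fri 1997:Sat 1998:Sun✓ 1999:Mon✓ 2000:Wed 2001:Thu 2002:Fri 2003:Sat 2004:Mon✓ 2005:Tue✓ 2006:Wed 2007:Thu 2008:Sat
Years with five Tuesdays: 1964, 1965, 1966, 1970, 1971, 1976, 1977, 1981, 1982, 1983, 1987, 1988, 1992, 1993, 1994, 1998, 1999, 2004, 2005 → 19.

19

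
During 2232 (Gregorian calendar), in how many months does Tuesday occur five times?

A month of length L has five Tuesdays iff its first Tuesday is on day ≤ L−28 (so day 1–3 in a 31-day month, 1–2 in a 30-day month, day 1 in a leap February).
Checking each month of 2232: Jan starts Sun (31d) ✓; Feb starts Wed (29d); Mar starts Thu (31d); Apr starts Sun (30d); May starts Tue (31d) ✓; Jun starts Fri (30d); Jul starts Sun (31d) ✓; Aug starts Wed (31d); Sep starts Sat (30d); Oct starts Mon (31d) ✓; Nov starts Thu (30d); Dec starts Sat (31d).
Five-Tuesday months: January, May, July, October → 4.

4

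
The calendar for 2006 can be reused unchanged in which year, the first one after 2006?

2017

Two years share a calendar iff Jan 1 falls on the same weekday and both are leap or both are common. 2006: Jan 1 is Sunday, common year.
2007: Jan 1 Monday, common
2008: Jan 1 Tuesday, leap
2009: Jan 1 Thursday, common
2010: Jan 1 Friday, common
2011: Jan 1 Saturday, common
2012: Jan 1 Sunday, leap
2013: Jan 1 Tuesday, common
2014: Jan 1 Wednesday, common
2015: Jan 1 Thursday, common
2016: Jan 1 Friday, leap
2017: Jan 1 Sunday, common
2017 matches on both conditions.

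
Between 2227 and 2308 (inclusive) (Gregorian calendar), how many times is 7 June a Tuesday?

Track 7 June's weekday year by year (advancing +1, or +2 across a Feb 29):
  2227: Thu  2228: Sat (+2)  2229: Sun (+1)  2230: Mon (+1)  2231: Tue (+1) ✓
  2232: Thu (+2)  2233: Fri (+1)  2234: Sat (+1)  2235: Sun (+1)  2236: Tue (+2) ✓
  2237: Wed (+1)  2238: Thu (+1)  2239: Fri (+1)  2240: Sun (+2)  … (54 more years) …
  2295: Fri (+1)  2296: Sun (+2)  2297: Mon (+1)  2298: Tue (+1) ✓  2299: Wed (+1)
  2300: Thu (+1)  2301: Fri (+1)  2302: Sat (+1)  2303: Sun (+1)  2304: Tue (+2) ✓
  2305: Wed (+1)  2306: Thu (+1)  2307: Fri (+1)  2308: Sun (+2)
Tuesday years: 2231, 2236, 2242, 2253, 2259, 2264, 2270, 2281, 2287, 2292, 2298, 2304 — 12 in total.

12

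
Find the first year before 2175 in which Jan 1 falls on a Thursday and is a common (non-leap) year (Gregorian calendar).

Jan 1 advances by 2 weekdays after a leap year and by 1 after a common year.
2175: Jan 1 is Sunday.
2174: Saturday
2173: Friday
2172: Wednesday (leap)
2171: Tuesday
2170: Monday
2169: Sunday
2168: Friday (leap)
2167: Thursday
2167 begins on a Thursday and is a common year.

2167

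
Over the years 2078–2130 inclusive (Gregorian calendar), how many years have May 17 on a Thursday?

7

Track May 17's weekday year by year (advancing +1, or +2 across a Feb 29):
  2078: Tue  2079: Wed (+1)  2080: Fri (+2)  2081: Sat (+1)  2082: Sun (+1)
  2083: Mon (+1)  2084: Wed (+2)  2085: Thu (+1) ✓  2086: Fri (+1)  2087: Sat (+1)
  2088: Mon (+2)  2089: Tue (+1)  2090: Wed (+1)  2091: Thu (+1) ✓  … (25 more years) …
  2117: Mon (+1)  2118: Tue (+1)  2119: Wed (+1)  2120: Fri (+2)  2121: Sat (+1)
  2122: Sun (+1)  2123: Mon (+1)  2124: Wed (+2)  2125: Thu (+1) ✓  2126: Fri (+1)
  2127: Sat (+1)  2128: Mon (+2)  2129: Tue (+1)  2130: Wed (+1)
Thursday years: 2085, 2091, 2096, 2103, 2108, 2114, 2125 — 7 in total.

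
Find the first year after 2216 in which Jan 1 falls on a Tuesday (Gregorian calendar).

2222

Jan 1 advances by 2 weekdays after a leap year and by 1 after a common year.
2216: Jan 1 is Monday (leap).
2217: Wednesday
2218: Thursday
2219: Friday
2220: Saturday (leap)
2221: Monday
2222: Tuesday
2222 begins on a Tuesday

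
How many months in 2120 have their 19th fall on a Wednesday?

Check the 19th of each month of 2120: Jan 19: Fri, Feb 19: Mon, Mar 19: Tue, Apr 19: Fri, May 19: Sun, Jun 19: Wed, Jul 19: Fri, Aug 19: Mon, Sep 19: Thu, Oct 19: Sat, Nov 19: Tue, Dec 19: Thu.
Wednesday occurs in June — 1 month.

1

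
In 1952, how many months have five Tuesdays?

5

A month of length L has five Tuesdays iff its first Tuesday is on day ≤ L−28 (so day 1–3 in a 31-day month, 1–2 in a 30-day month, day 1 in a leap February).
Checking each month of 1952: Jan starts Tue (31d) ✓; Feb starts Fri (29d); Mar starts Sat (31d); Apr starts Tue (30d) ✓; May starts Thu (31d); Jun starts Sun (30d); Jul starts Tue (31d) ✓; Aug starts Fri (31d); Sep starts Mon (30d) ✓; Oct starts Wed (31d); Nov starts Sat (30d); Dec starts Mon (31d) ✓.
Five-Tuesday months: January, April, July, September, December → 5.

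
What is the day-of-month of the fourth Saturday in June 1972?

June 1, 1972 is a Thursday, so the first Saturday is the 3rd.
The fourth Saturday is 3 + 21 = 24.

24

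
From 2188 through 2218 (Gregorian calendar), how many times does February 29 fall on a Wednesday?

Leap years in 2188–2218: 7 of them.
Feb 29 weekday advances by 5 (mod 7) from one leap year to the next four years later (or differs when a century non-leap intervenes).
Leap-day weekdays: 2188:Fri 2192:Wed✓ 2196:Mon 2204:Wed✓ 2208:Mon 2212:Sat 2216:Thu
Wednesday: 2192, 2204 → 2.

2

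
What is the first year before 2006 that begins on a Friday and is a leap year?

Jan 1 advances by 2 weekdays after a leap year and by 1 after a common year.
2006: Jan 1 is Sunday.
2005: Saturday
2004: Thursday (leap)
2003: Wednesday
2002: Tuesday
2001: Monday
2000: Saturday (leap)
1999: Friday
1998: Thursday
1997: Wednesday
1996: Monday (leap)
1995: Sunday
1994: Saturday
1993: Friday
1992: Wednesday (leap)
1991: Tuesday
1990: Monday
1989: Sunday
1988: Friday (leap)
1988 begins on a Friday and is a leap year.

1988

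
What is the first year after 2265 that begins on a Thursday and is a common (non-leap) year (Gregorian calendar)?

Jan 1 advances by 2 weekdays after a leap year and by 1 after a common year.
2265: Jan 1 is Sunday.
2266: Monday
2267: Tuesday
2268: Wednesday (leap)
2269: Friday
2270: Saturday
2271: Sunday
2272: Monday (leap)
2273: Wednesday
2274: Thursday
2274 begins on a Thursday and is a common year.

2274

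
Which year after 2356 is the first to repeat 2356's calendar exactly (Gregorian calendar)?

Two years share a calendar iff Jan 1 falls on the same weekday and both are leap or both are common. 2356: Jan 1 is Sunday, leap year.
2357: Jan 1 Tuesday, common
2358: Jan 1 Wednesday, common
2359: Jan 1 Thursday, common
2360: Jan 1 Friday, leap
2361: Jan 1 Sunday, common
2362: Jan 1 Monday, common
2363: Jan 1 Tuesday, common
2364: Jan 1 Wednesday, leap
2365: Jan 1 Friday, common
2366: Jan 1 Saturday, common
2367: Jan 1 Sunday, common
2368: Jan 1 Monday, leap
2369: Jan 1 Wednesday, common
2370: Jan 1 Thursday, common
2371: Jan 1 Friday, common
2372: Jan 1 Saturday, leap
2373: Jan 1 Monday, common
2374: Jan 1 Tuesday, common
2375: Jan 1 Wednesday, common
2376: Jan 1 Thursday, leap
2377: Jan 1 Saturday, common
2378: Jan 1 Sunday, common
2379: Jan 1 Monday, common
2380: Jan 1 Tuesday, leap
2381: Jan 1 Thursday, common
2382: Jan 1 Friday, common
2383: Jan 1 Saturday, common
2384: Jan 1 Sunday, leap
2384 matches on both conditions.

2384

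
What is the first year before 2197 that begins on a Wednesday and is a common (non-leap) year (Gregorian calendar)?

Jan 1 advances by 2 weekdays after a leap year and by 1 after a common year.
2197: Jan 1 is Sunday.
2196: Friday (leap)
2195: Thursday
2194: Wednesday
2194 begins on a Wednesday and is a common year.

2194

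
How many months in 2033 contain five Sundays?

4

A month of length L has five Sundays iff its first Sunday is on day ≤ L−28 (so day 1–3 in a 31-day month, 1–2 in a 30-day month, day 1 in a leap February).
Checking each month of 2033: Jan starts Sat (31d) ✓; Feb starts Tue (28d); Mar starts Tue (31d); Apr starts Fri (30d); May starts Sun (31d) ✓; Jun starts Wed (30d); Jul starts Fri (31d) ✓; Aug starts Mon (31d); Sep starts Thu (30d); Oct starts Sat (31d) ✓; Nov starts Tue (30d); Dec starts Thu (31d).
Five-Sunday months: January, May, July, October → 4.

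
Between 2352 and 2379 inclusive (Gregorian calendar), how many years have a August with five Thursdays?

August has 31 days; it has five Thursdays when Thursday falls among the first (month-length − 28) days — i.e. when August 1 is one of Thursday/Wednesday/Tuesday.
August 1 by year: 2352:Fri 2353:Sat 2354:Sun 2355:Mon 2356:Wed✓ 2357:Thu✓ 2358:Fri 2359:Sat 2360:Mon 2361:Tue✓ 2362:Wed✓ 2363:Thu✓ 2364:Sat 2365:Sun 2366:Mon 2367:Tue✓ 2368:Thu✓ 2369:Fri 2370:Sat 2371:Sun 2372:Tue✓ 2373:Wed✓ 2374:Thu✓ 2375:Fri 2376:Sun 2377:Mon 2378:Tue✓ 2379:Wed✓
Years with five Thursdays: 2356, 2357, 2361, 2362, 2363, 2367, 2368, 2372, 2373, 2374, 2378, 2379 → 12.

12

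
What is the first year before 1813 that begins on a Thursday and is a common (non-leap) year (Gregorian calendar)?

Jan 1 advances by 2 weekdays after a leap year and by 1 after a common year.
1813: Jan 1 is Friday.
1812: Wednesday (leap)
1811: Tuesday
1810: Monday
1809: Sunday
1808: Friday (leap)
1807: Thursday
1807 begins on a Thursday and is a common year.

1807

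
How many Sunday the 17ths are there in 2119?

2

Check the 17th of each month of 2119: Jan 17: Tue, Feb 17: Fri, Mar 17: Fri, Apr 17: Mon, May 17: Wed, Jun 17: Sat, Jul 17: Mon, Aug 17: Thu, Sep 17: Sun, Oct 17: Tue, Nov 17: Fri, Dec 17: Sun.
Sunday occurs in September, December — 2 months.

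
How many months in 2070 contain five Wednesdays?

5

A month of length L has five Wednesdays iff its first Wednesday is on day ≤ L−28 (so day 1–3 in a 31-day month, 1–2 in a 30-day month, day 1 in a leap February).
Checking each month of 2070: Jan starts Wed (31d) ✓; Feb starts Sat (28d); Mar starts Sat (31d); Apr starts Tue (30d) ✓; May starts Thu (31d); Jun starts Sun (30d); Jul starts Tue (31d) ✓; Aug starts Fri (31d); Sep starts Mon (30d); Oct starts Wed (31d) ✓; Nov starts Sat (30d); Dec starts Mon (31d) ✓.
Five-Wednesday months: January, April, July, October, December → 5.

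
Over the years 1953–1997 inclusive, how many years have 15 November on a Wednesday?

Track 15 November's weekday year by year (advancing +1, or +2 across a Feb 29):
  1953: Sun  1954: Mon (+1)  1955: Tue (+1)  1956: Thu (+2)  1957: Fri (+1)
  1958: Sat (+1)  1959: Sun (+1)  1960: Tue (+2)  1961: Wed (+1) ✓  1962: Thu (+1)
  1963: Fri (+1)  1964: Sun (+2)  1965: Mon (+1)  1966: Tue (+1)  … (17 more years) …
  1984: Thu (+2)  1985: Fri (+1)  1986: Sat (+1)  1987: Sun (+1)  1988: Tue (+2)
  1989: Wed (+1) ✓  1990: Thu (+1)  1991: Fri (+1)  1992: Sun (+2)  1993: Mon (+1)
  1994: Tue (+1)  1995: Wed (+1) ✓  1996: Fri (+2)  1997: Sat (+1)
Wednesday years: 1961, 1967, 1972, 1978, 1989, 1995 — 6 in total.

6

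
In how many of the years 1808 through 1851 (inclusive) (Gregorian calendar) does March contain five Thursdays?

19

March has 31 days; it has five Thursdays when Thursday falls among the first (month-length − 28) days — i.e. when March 1 is one of Thursday/Wednesday/Tuesday.
March 1 by year: 1808:Tue✓ 1809:Wed✓ 1810:Thu✓ 1811:Fri 1812:Sun 1813:Mon 1814:Tue✓ 1815:Wed✓ 1816:Fri 1817:Sat 1818:Sun 1819:Mon 1820:Wed✓ 1821:Thu✓ 1822:Fri …(14 more)… 1837:Wed✓ 1838:Thu✓ 1839:Fri 1840:Sun 1841:Mon 1842:Tue✓ 1843:Wed✓ 1844:Fri 1845:Sat 1846:Sun 1847:Mon 1848:Wed✓ 1849:Thu✓ 1850:Fri 1851:Sat
Years with five Thursdays: 1808, 1809, 1810, 1814, 1815, 1820, 1821, 1825, 1826, 1827, 1831, 1832, 1836, 1837, 1838, 1842, 1843, 1848, 1849 → 19.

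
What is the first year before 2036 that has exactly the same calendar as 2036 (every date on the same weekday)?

Two years share a calendar iff Jan 1 falls on the same weekday and both are leap or both are common. 2036: Jan 1 is Tuesday, leap year.
2035: Jan 1 Monday, common
2034: Jan 1 Sunday, common
2033: Jan 1 Saturday, common
2032: Jan 1 Thursday, leap
2031: Jan 1 Wednesday, common
2030: Jan 1 Tuesday, common
2029: Jan 1 Monday, common
2028: Jan 1 Saturday, leap
2027: Jan 1 Friday, common
2026: Jan 1 Thursday, common
2025: Jan 1 Wednesday, common
2024: Jan 1 Monday, leap
2023: Jan 1 Sunday, common
2022: Jan 1 Saturday, common
2021: Jan 1 Friday, common
2020: Jan 1 Wednesday, leap
2019: Jan 1 Tuesday, common
2018: Jan 1 Monday, common
2017: Jan 1 Sunday, common
2016: Jan 1 Friday, leap
2015: Jan 1 Thursday, common
2014: Jan 1 Wednesday, common
2013: Jan 1 Tuesday, common
2012: Jan 1 Sunday, leap
2011: Jan 1 Saturday, common
2010: Jan 1 Friday, common
2009: Jan 1 Thursday, common
2008: Jan 1 Tuesday, leap
2008 matches on both conditions.

2008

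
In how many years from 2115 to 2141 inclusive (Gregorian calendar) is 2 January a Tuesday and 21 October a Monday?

Check each year's weekday for 2 January and 21 October:
  2115: Wed/Mon  2116: Thu/Wed  2117: Sat/Thu  2118: Sun/Fri  2119: Mon/Sat  2120: Tue/Mon ✓  2121: Thu/Tue  2122: Fri/Wed  2123: Sat/Thu  2124: Sun/Sat  2125: Tue/Sun  2126: Wed/Mon  2127: Thu/Tue  2128: Fri/Thu  2129: Sun/Fri  2130: Mon/Sat  2131: Tue/Sun  2132: Wed/Tue  2133: Fri/Wed  2134: Sat/Thu  2135: Sun/Fri  2136: Mon/Sun  2137: Wed/Mon  2138: Thu/Tue  2139: Fri/Wed  2140: Sat/Fri  2141: Mon/Sat
Both conditions hold in: 2120 — 1.

1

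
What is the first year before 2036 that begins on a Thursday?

2032

Jan 1 advances by 2 weekdays after a leap year and by 1 after a common year.
2036: Jan 1 is Tuesday (leap).
2035: Monday
2034: Sunday
2033: Saturday
2032: Thursday (leap)
2032 begins on a Thursday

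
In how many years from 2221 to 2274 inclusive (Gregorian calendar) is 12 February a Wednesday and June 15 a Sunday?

Check each year's weekday for 12 February and June 15:
  2221: Mon/Fri  2222: Tue/Sat  2223: Wed/Sun ✓  2224: Thu/Tue  2225: Sat/Wed  2226: Sun/Thu  2227: Mon/Fri  2228: Tue/Sun  2229: Thu/Mon  2230: Fri/Tue  2231: Sat/Wed  2232: Sun/Fri  2233: Tue/Sat  2234: Wed/Sun ✓  …(26 more)…  2261: Tue/Sat  2262: Wed/Sun ✓  2263: Thu/Mon  2264: Fri/Wed  2265: Sun/Thu  2266: Mon/Fri  2267: Tue/Sat  2268: Wed/Mon  2269: Fri/Tue  2270: Sat/Wed  2271: Sun/Thu  2272: Mon/Sat  2273: Wed/Sun ✓  2274: Thu/Mon
Both conditions hold in: 2223, 2234, 2245, 2251, 2262, 2273 — 6.

6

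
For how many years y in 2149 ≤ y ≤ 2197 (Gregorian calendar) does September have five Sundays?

13

September has 30 days; it has five Sundays when Sunday falls among the first (month-length − 28) days — i.e. when September 1 is one of Sunday/Saturday.
September 1 by year: 2149:Mon 2150:Tue 2151:Wed 2152:Fri 2153:Sat✓ 2154:Sun✓ 2155:Mon 2156:Wed 2157:Thu 2158:Fri 2159:Sat✓ 2160:Mon 2161:Tue 2162:Wed 2163:Thu …(19 more)… 2183:Mon 2184:Wed 2185:Thu 2186:Fri 2187:Sat✓ 2188:Mon 2189:Tue 2190:Wed 2191:Thu 2192:Sat✓ 2193:Sun✓ 2194:Mon 2195:Tue 2196:Thu 2197:Fri
Years with five Sundays: 2153, 2154, 2159, 2164, 2165, 2170, 2171, 2176, 2181, 2182, 2187, 2192, 2193 → 13.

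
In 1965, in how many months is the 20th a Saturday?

3

Check the 20th of each month of 1965: Jan 20: Wed, Feb 20: Sat, Mar 20: Sat, Apr 20: Tue, May 20: Thu, Jun 20: Sun, Jul 20: Tue, Aug 20: Fri, Sep 20: Mon, Oct 20: Wed, Nov 20: Sat, Dec 20: Mon.
Saturday occurs in February, March, November — 3 months.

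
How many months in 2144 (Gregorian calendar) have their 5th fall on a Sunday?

Check the 5th of each month of 2144: Jan 5: Sun, Feb 5: Wed, Mar 5: Thu, Apr 5: Sun, May 5: Tue, Jun 5: Fri, Jul 5: Sun, Aug 5: Wed, Sep 5: Sat, Oct 5: Mon, Nov 5: Thu, Dec 5: Sat.
Sunday occurs in January, April, July — 3 months.

3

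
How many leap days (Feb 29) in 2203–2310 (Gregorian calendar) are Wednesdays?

4

Leap years in 2203–2310: 26 of them.
Feb 29 weekday advances by 5 (mod 7) from one leap year to the next four years later (or differs when a century non-leap intervenes).
Leap-day weekdays: 2204:Wed✓ 2208:Mon 2212:Sat 2216:Thu 2220:Tue 2224:Sun 2228:Fri 2232:Wed✓ 2236:Mon 2240:Sat 2244:Thu 2248:Tue 2252:Sun 2256:Fri 2260:Wed✓ 2264:Mon 2268:Sat 2272:Thu 2276:Tue 2280:Sun 2284:Fri 2288:Wed✓ 2292:Mon 2296:Sat 2304:Mon 2308:Sat
Wednesday: 2204, 2232, 2260, 2288 → 4.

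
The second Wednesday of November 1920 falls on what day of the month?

November 1, 1920 is a Monday, so the first Wednesday is the 3rd.
The second Wednesday is 3 + 7 = 10.

10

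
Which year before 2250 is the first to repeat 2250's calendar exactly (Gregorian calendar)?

2239

Two years share a calendar iff Jan 1 falls on the same weekday and both are leap or both are common. 2250: Jan 1 is Tuesday, common year.
2249: Jan 1 Monday, common
2248: Jan 1 Saturday, leap
2247: Jan 1 Friday, common
2246: Jan 1 Thursday, common
2245: Jan 1 Wednesday, common
2244: Jan 1 Monday, leap
2243: Jan 1 Sunday, common
2242: Jan 1 Saturday, common
2241: Jan 1 Friday, common
2240: Jan 1 Wednesday, leap
2239: Jan 1 Tuesday, common
2239 matches on both conditions.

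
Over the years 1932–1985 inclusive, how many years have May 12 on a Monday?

Track May 12's weekday year by year (advancing +1, or +2 across a Feb 29):
  1932: Thu  1933: Fri (+1)  1934: Sat (+1)  1935: Sun (+1)  1936: Tue (+2)
  1937: Wed (+1)  1938: Thu (+1)  1939: Fri (+1)  1940: Sun (+2)  1941: Mon (+1) ✓
  1942: Tue (+1)  1943: Wed (+1)  1944: Fri (+2)  1945: Sat (+1)  … (26 more years) …
  1972: Fri (+2)  1973: Sat (+1)  1974: Sun (+1)  1975: Mon (+1) ✓  1976: Wed (+2)
  1977: Thu (+1)  1978: Fri (+1)  1979: Sat (+1)  1980: Mon (+2) ✓  1981: Tue (+1)
  1982: Wed (+1)  1983: Thu (+1)  1984: Sat (+2)  1985: Sun (+1)
Monday years: 1941, 1947, 1952, 1958, 1969, 1975, 1980 — 7 in total.

7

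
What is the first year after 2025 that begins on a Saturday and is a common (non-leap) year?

2033

Jan 1 advances by 2 weekdays after a leap year and by 1 after a common year.
2025: Jan 1 is Wednesday.
2026: Thursday
2027: Friday
2028: Saturday (leap)
2029: Monday
2030: Tuesday
2031: Wednesday
2032: Thursday (leap)
2033: Saturday
2033 begins on a Saturday and is a common year.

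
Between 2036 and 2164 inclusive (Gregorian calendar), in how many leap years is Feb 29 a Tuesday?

4

Leap years in 2036–2164: 32 of them.
Feb 29 weekday advances by 5 (mod 7) from one leap year to the next four years later (or differs when a century non-leap intervenes).
Leap-day weekdays: 2036:Fri 2040:Wed 2044:Mon 2048:Sat 2052:Thu 2056:Tue✓ 2060:Sun 2064:Fri 2068:Wed 2072:Mon 2076:Sat 2080:Thu 2084:Tue✓ …(6 more)… 2116:Sat 2120:Thu 2124:Tue✓ 2128:Sun 2132:Fri 2136:Wed 2140:Mon 2144:Sat 2148:Thu 2152:Tue✓ 2156:Sun 2160:Fri 2164:Wed
Tuesday: 2056, 2084, 2124, 2152 → 4.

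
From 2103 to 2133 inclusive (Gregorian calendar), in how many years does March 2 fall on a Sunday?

Track March 2's weekday year by year (advancing +1, or +2 across a Feb 29):
  2103: Fri  2104: Sun (+2) ✓  2105: Mon (+1)  2106: Tue (+1)  2107: Wed (+1)
  2108: Fri (+2)  2109: Sat (+1)  2110: Sun (+1) ✓  2111: Mon (+1)  2112: Wed (+2)
  2113: Thu (+1)  2114: Fri (+1)  2115: Sat (+1)  2116: Mon (+2)  … (3 more years) …
  2120: Sat (+2)  2121: Sun (+1) ✓  2122: Mon (+1)  2123: Tue (+1)  2124: Thu (+2)
  2125: Fri (+1)  2126: Sat (+1)  2127: Sun (+1) ✓  2128: Tue (+2)  2129: Wed (+1)
  2130: Thu (+1)  2131: Fri (+1)  2132: Sun (+2) ✓  2133: Mon (+1)
Sunday years: 2104, 2110, 2121, 2127, 2132 — 5 in total.

5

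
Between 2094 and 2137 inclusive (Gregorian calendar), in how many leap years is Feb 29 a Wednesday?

Leap years in 2094–2137: 10 of them.
Feb 29 weekday advances by 5 (mod 7) from one leap year to the next four years later (or differs when a century non-leap intervenes).
Leap-day weekdays: 2096:Wed✓ 2104:Fri 2108:Wed✓ 2112:Mon 2116:Sat 2120:Thu 2124:Tue 2128:Sun 2132:Fri 2136:Wed✓
Wednesday: 2096, 2108, 2136 → 3.

3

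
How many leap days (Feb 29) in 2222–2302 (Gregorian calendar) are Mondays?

Leap years in 2222–2302: 19 of them.
Feb 29 weekday advances by 5 (mod 7) from one leap year to the next four years later (or differs when a century non-leap intervenes).
Leap-day weekdays: 2224:Sun 2228:Fri 2232:Wed 2236:Mon✓ 2240:Sat 2244:Thu 2248:Tue 2252:Sun 2256:Fri 2260:Wed 2264:Mon✓ 2268:Sat 2272:Thu 2276:Tue 2280:Sun 2284:Fri 2288:Wed 2292:Mon✓ 2296:Sat
Monday: 2236, 2264, 2292 → 3.

3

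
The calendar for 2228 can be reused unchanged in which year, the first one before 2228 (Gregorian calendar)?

Two years share a calendar iff Jan 1 falls on the same weekday and both are leap or both are common. 2228: Jan 1 is Tuesday, leap year.
2227: Jan 1 Monday, common
2226: Jan 1 Sunday, common
2225: Jan 1 Saturday, common
2224: Jan 1 Thursday, leap
2223: Jan 1 Wednesday, common
2222: Jan 1 Tuesday, common
2221: Jan 1 Monday, common
2220: Jan 1 Saturday, leap
2219: Jan 1 Friday, common
2218: Jan 1 Thursday, common
2217: Jan 1 Wednesday, common
2216: Jan 1 Monday, leap
2215: Jan 1 Sunday, common
2214: Jan 1 Saturday, common
2213: Jan 1 Friday, common
2212: Jan 1 Wednesday, leap
2211: Jan 1 Tuesday, common
2210: Jan 1 Monday, common
2209: Jan 1 Sunday, common
2208: Jan 1 Friday, leap
2207: Jan 1 Thursday, common
2206: Jan 1 Wednesday, common
2205: Jan 1 Tuesday, common
2204: Jan 1 Sunday, leap
2203: Jan 1 Saturday, common
2202: Jan 1 Friday, common
2201: Jan 1 Thursday, common
2200: Jan 1 Wednesday, common
2199: Jan 1 Tuesday, common
2198: Jan 1 Monday, common
2197: Jan 1 Sunday, common
2196: Jan 1 Friday, leap
2195: Jan 1 Thursday, common
2194: Jan 1 Wednesday, common
2193: Jan 1 Tuesday, common
2192: Jan 1 Sunday, leap
2191: Jan 1 Saturday, common
2190: Jan 1 Friday, common
2189: Jan 1 Thursday, common
2188: Jan 1 Tuesday, leap
2188 matches on both conditions.

2188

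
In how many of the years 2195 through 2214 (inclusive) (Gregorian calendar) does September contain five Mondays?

September has 30 days; it has five Mondays when Monday falls among the first (month-length − 28) days — i.e. when September 1 is one of Monday/Sunday.
September 1 by year: 2195:Tue 2196:Thu 2197:Fri 2198:Sat 2199:Sun✓ 2200:Mon✓ 2201:Tue 2202:Wed 2203:Thu 2204:Sat 2205:Sun✓ 2206:Mon✓ 2207:Tue 2208:Thu 2209:Fri 2210:Sat 2211:Sun✓ 2212:Tue 2213:Wed 2214:Thu
Years with five Mondays: 2199, 2200, 2205, 2206, 2211 → 5.

5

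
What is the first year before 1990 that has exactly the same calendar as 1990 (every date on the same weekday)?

1979

Two years share a calendar iff Jan 1 falls on the same weekday and both are leap or both are common. 1990: Jan 1 is Monday, common year.
1989: Jan 1 Sunday, common
1988: Jan 1 Friday, leap
1987: Jan 1 Thursday, common
1986: Jan 1 Wednesday, common
1985: Jan 1 Tuesday, common
1984: Jan 1 Sunday, leap
1983: Jan 1 Saturday, common
1982: Jan 1 Friday, common
1981: Jan 1 Thursday, common
1980: Jan 1 Tuesday, leap
1979: Jan 1 Monday, common
1979 matches on both conditions.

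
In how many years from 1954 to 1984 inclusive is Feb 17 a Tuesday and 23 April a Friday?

1

Check each year's weekday for Feb 17 and 23 April:
  1954: Wed/Fri  1955: Thu/Sat  1956: Fri/Mon  1957: Sun/Tue  1958: Mon/Wed  1959: Tue/Thu  1960: Wed/Sat  1961: Fri/Sun  1962: Sat/Mon  1963: Sun/Tue  1964: Mon/Thu  1965: Wed/Fri  1966: Thu/Sat  1967: Fri/Sun  …(3 more)…  1971: Wed/Fri  1972: Thu/Sun  1973: Sat/Mon  1974: Sun/Tue  1975: Mon/Wed  1976: Tue/Fri ✓  1977: Thu/Sat  1978: Fri/Sun  1979: Sat/Mon  1980: Sun/Wed  1981: Tue/Thu  1982: Wed/Fri  1983: Thu/Sat  1984: Fri/Mon
Both conditions hold in: 1976 — 1.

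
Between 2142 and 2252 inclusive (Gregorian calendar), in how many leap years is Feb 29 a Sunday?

4

Leap years in 2142–2252: 27 of them.
Feb 29 weekday advances by 5 (mod 7) from one leap year to the next four years later (or differs when a century non-leap intervenes).
Leap-day weekdays: 2144:Sat 2148:Thu 2152:Tue 2156:Sun✓ 2160:Fri 2164:Wed 2168:Mon 2172:Sat 2176:Thu 2180:Tue 2184:Sun✓ 2188:Fri 2192:Wed 2196:Mon 2204:Wed 2208:Mon 2212:Sat 2216:Thu 2220:Tue 2224:Sun✓ 2228:Fri 2232:Wed 2236:Mon 2240:Sat 2244:Thu 2248:Tue 2252:Sun✓
Sunday: 2156, 2184, 2224, 2252 → 4.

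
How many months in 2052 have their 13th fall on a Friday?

2

Check the 13th of each month of 2052: Jan 13: Sat, Feb 13: Tue, Mar 13: Wed, Apr 13: Sat, May 13: Mon, Jun 13: Thu, Jul 13: Sat, Aug 13: Tue, Sep 13: Fri, Oct 13: Sun, Nov 13: Wed, Dec 13: Fri.
Friday occurs in September, December — 2 months.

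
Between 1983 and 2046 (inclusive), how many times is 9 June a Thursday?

10

Track 9 June's weekday year by year (advancing +1, or +2 across a Feb 29):
  1983: Thu ✓  1984: Sat (+2)  1985: Sun (+1)  1986: Mon (+1)  1987: Tue (+1)
  1988: Thu (+2) ✓  1989: Fri (+1)  1990: Sat (+1)  1991: Sun (+1)  1992: Tue (+2)
  1993: Wed (+1)  1994: Thu (+1) ✓  1995: Fri (+1)  1996: Sun (+2)  … (36 more years) …
  2033: Thu (+1) ✓  2034: Fri (+1)  2035: Sat (+1)  2036: Mon (+2)  2037: Tue (+1)
  2038: Wed (+1)  2039: Thu (+1) ✓  2040: Sat (+2)  2041: Sun (+1)  2042: Mon (+1)
  2043: Tue (+1)  2044: Thu (+2) ✓  2045: Fri (+1)  2046: Sat (+1)
Thursday years: 1983, 1988, 1994, 2005, 2011, 2016, 2022, 2033, 2039, 2044 — 10 in total.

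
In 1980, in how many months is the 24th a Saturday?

1

Check the 24th of each month of 1980: Jan 24: Thu, Feb 24: Sun, Mar 24: Mon, Apr 24: Thu, May 24: Sat, Jun 24: Tue, Jul 24: Thu, Aug 24: Sun, Sep 24: Wed, Oct 24: Fri, Nov 24: Mon, Dec 24: Wed.
Saturday occurs in May — 1 month.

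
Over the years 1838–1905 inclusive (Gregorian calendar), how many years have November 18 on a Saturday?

10

Track November 18's weekday year by year (advancing +1, or +2 across a Feb 29):
  1838: Sun  1839: Mon (+1)  1840: Wed (+2)  1841: Thu (+1)  1842: Fri (+1)
  1843: Sat (+1) ✓  1844: Mon (+2)  1845: Tue (+1)  1846: Wed (+1)  1847: Thu (+1)
  1848: Sat (+2) ✓  1849: Sun (+1)  1850: Mon (+1)  1851: Tue (+1)  … (40 more years) …
  1892: Fri (+2)  1893: Sat (+1) ✓  1894: Sun (+1)  1895: Mon (+1)  1896: Wed (+2)
  1897: Thu (+1)  1898: Fri (+1)  1899: Sat (+1) ✓  1900: Sun (+1)  1901: Mon (+1)
  1902: Tue (+1)  1903: Wed (+1)  1904: Fri (+2)  1905: Sat (+1) ✓
Saturday years: 1843, 1848, 1854, 1865, 1871, 1876, 1882, 1893, 1899, 1905 — 10 in total.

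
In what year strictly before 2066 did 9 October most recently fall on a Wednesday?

2058

From one year to the next, a fixed date's weekday advances by 1, or by 2 when a Feb 29 lies between the two dates.
2066: October 9 is Saturday.
2065: Friday (−1)
2064: Thursday (−1)
2063: Tuesday (−2)
2062: Monday (−1)
2061: Sunday (−1)
2060: Saturday (−1)
2059: Thursday (−2)
2058: Wednesday (−1)
9 October falls on a Wednesday in 2058.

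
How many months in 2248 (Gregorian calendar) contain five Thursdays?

A month of length L has five Thursdays iff its first Thursday is on day ≤ L−28 (so day 1–3 in a 31-day month, 1–2 in a 30-day month, day 1 in a leap February).
Checking each month of 2248: Jan starts Sat (31d); Feb starts Tue (29d); Mar starts Wed (31d) ✓; Apr starts Sat (30d); May starts Mon (31d); Jun starts Thu (30d) ✓; Jul starts Sat (31d); Aug starts Tue (31d) ✓; Sep starts Fri (30d); Oct starts Sun (31d); Nov starts Wed (30d) ✓; Dec starts Fri (31d).
Five-Thursday months: March, June, August, November → 4.

4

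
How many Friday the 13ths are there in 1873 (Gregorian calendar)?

Check the 13th of each month of 1873: Jan 13: Mon, Feb 13: Thu, Mar 13: Thu, Apr 13: Sun, May 13: Tue, Jun 13: Fri, Jul 13: Sun, Aug 13: Wed, Sep 13: Sat, Oct 13: Mon, Nov 13: Thu, Dec 13: Sat.
Friday occurs in June — 1 month.

1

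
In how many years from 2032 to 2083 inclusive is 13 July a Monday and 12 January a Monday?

6

Check each year's weekday for 13 July and 12 January:
  2032: Tue/Mon  2033: Wed/Wed  2034: Thu/Thu  2035: Fri/Fri  2036: Sun/Sat  2037: Mon/Mon ✓  2038: Tue/Tue  2039: Wed/Wed  2040: Fri/Thu  2041: Sat/Sat  2042: Sun/Sun  2043: Mon/Mon ✓  2044: Wed/Tue  2045: Thu/Thu  …(24 more)…  2070: Sun/Sun  2071: Mon/Mon ✓  2072: Wed/Tue  2073: Thu/Thu  2074: Fri/Fri  2075: Sat/Sat  2076: Mon/Sun  2077: Tue/Tue  2078: Wed/Wed  2079: Thu/Thu  2080: Sat/Fri  2081: Sun/Sun  2082: Mon/Mon ✓  2083: Tue/Tue
Both conditions hold in: 2037, 2043, 2054, 2065, 2071, 2082 — 6.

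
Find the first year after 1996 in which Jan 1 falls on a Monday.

2001

Jan 1 advances by 2 weekdays after a leap year and by 1 after a common year.
1996: Jan 1 is Monday (leap).
1997: Wednesday
1998: Thursday
1999: Friday
2000: Saturday (leap)
2001: Monday
2001 begins on a Monday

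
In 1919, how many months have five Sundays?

A month of length L has five Sundays iff its first Sunday is on day ≤ L−28 (so day 1–3 in a 31-day month, 1–2 in a 30-day month, day 1 in a leap February).
Checking each month of 1919: Jan starts Wed (31d); Feb starts Sat (28d); Mar starts Sat (31d) ✓; Apr starts Tue (30d); May starts Thu (31d); Jun starts Sun (30d) ✓; Jul starts Tue (31d); Aug starts Fri (31d) ✓; Sep starts Mon (30d); Oct starts Wed (31d); Nov starts Sat (30d) ✓; Dec starts Mon (31d).
Five-Sunday months: March, June, August, November → 4.

4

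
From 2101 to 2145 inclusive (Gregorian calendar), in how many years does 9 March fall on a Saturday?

Track 9 March's weekday year by year (advancing +1, or +2 across a Feb 29):
  2101: Wed  2102: Thu (+1)  2103: Fri (+1)  2104: Sun (+2)  2105: Mon (+1)
  2106: Tue (+1)  2107: Wed (+1)  2108: Fri (+2)  2109: Sat (+1) ✓  2110: Sun (+1)
  2111: Mon (+1)  2112: Wed (+2)  2113: Thu (+1)  2114: Fri (+1)  … (17 more years) …
  2132: Sun (+2)  2133: Mon (+1)  2134: Tue (+1)  2135: Wed (+1)  2136: Fri (+2)
  2137: Sat (+1) ✓  2138: Sun (+1)  2139: Mon (+1)  2140: Wed (+2)  2141: Thu (+1)
  2142: Fri (+1)  2143: Sat (+1) ✓  2144: Mon (+2)  2145: Tue (+1)
Saturday years: 2109, 2115, 2120, 2126, 2137, 2143 — 6 in total.

6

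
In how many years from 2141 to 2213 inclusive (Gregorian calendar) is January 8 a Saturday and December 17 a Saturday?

7

Check each year's weekday for January 8 and December 17:
  2141: Sun/Sun  2142: Mon/Mon  2143: Tue/Tue  2144: Wed/Thu  2145: Fri/Fri  2146: Sat/Sat ✓  2147: Sun/Sun  2148: Mon/Tue  2149: Wed/Wed  2150: Thu/Thu  2151: Fri/Fri  2152: Sat/Sun  2153: Mon/Mon  2154: Tue/Tue  …(45 more)…  2200: Wed/Wed  2201: Thu/Thu  2202: Fri/Fri  2203: Sat/Sat ✓  2204: Sun/Mon  2205: Tue/Tue  2206: Wed/Wed  2207: Thu/Thu  2208: Fri/Sat  2209: Sun/Sun  2210: Mon/Mon  2211: Tue/Tue  2212: Wed/Thu  2213: Fri/Fri
Both conditions hold in: 2146, 2157, 2163, 2174, 2185, 2191, 2203 — 7.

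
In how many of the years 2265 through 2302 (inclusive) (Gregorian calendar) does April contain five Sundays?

April has 30 days; it has five Sundays when Sunday falls among the first (month-length − 28) days — i.e. when April 1 is one of Sunday/Saturday.
April 1 by year: 2265:Sat✓ 2266:Sun✓ 2267:Mon 2268:Wed 2269:Thu 2270:Fri 2271:Sat✓ 2272:Mon 2273:Tue 2274:Wed 2275:Thu 2276:Sat✓ 2277:Sun✓ 2278:Mon 2279:Tue …(8 more)… 2288:Sun✓ 2289:Mon 2290:Tue 2291:Wed 2292:Fri 2293:Sat✓ 2294:Sun✓ 2295:Mon 2296:Wed 2297:Thu 2298:Fri 2299:Sat✓ 2300:Sun✓ 2301:Mon 2302:Tue
Years with five Sundays: 2265, 2266, 2271, 2276, 2277, 2282, 2283, 2288, 2293, 2294, 2299, 2300 → 12.

12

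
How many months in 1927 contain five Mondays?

A month of length L has five Mondays iff its first Monday is on day ≤ L−28 (so day 1–3 in a 31-day month, 1–2 in a 30-day month, day 1 in a leap February).
Checking each month of 1927: Jan starts Sat (31d) ✓; Feb starts Tue (28d); Mar starts Tue (31d); Apr starts Fri (30d); May starts Sun (31d) ✓; Jun starts Wed (30d); Jul starts Fri (31d); Aug starts Mon (31d) ✓; Sep starts Thu (30d); Oct starts Sat (31d) ✓; Nov starts Tue (30d); Dec starts Thu (31d).
Five-Monday months: January, May, August, October → 4.

4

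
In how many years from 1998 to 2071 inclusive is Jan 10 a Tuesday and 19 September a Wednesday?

Check each year's weekday for Jan 10 and 19 September:
  1998: Sat/Sat  1999: Sun/Sun  2000: Mon/Tue  2001: Wed/Wed  2002: Thu/Thu  2003: Fri/Fri  2004: Sat/Sun  2005: Mon/Mon  2006: Tue/Tue  2007: Wed/Wed  2008: Thu/Fri  2009: Sat/Sat  2010: Sun/Sun  2011: Mon/Mon  …(46 more)…  2058: Thu/Thu  2059: Fri/Fri  2060: Sat/Sun  2061: Mon/Mon  2062: Tue/Tue  2063: Wed/Wed  2064: Thu/Fri  2065: Sat/Sat  2066: Sun/Sun  2067: Mon/Mon  2068: Tue/Wed ✓  2069: Thu/Thu  2070: Fri/Fri  2071: Sat/Sat
Both conditions hold in: 2012, 2040, 2068 — 3.

3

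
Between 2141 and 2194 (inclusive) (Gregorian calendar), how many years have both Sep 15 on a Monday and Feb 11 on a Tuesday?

6

Check each year's weekday for Sep 15 and Feb 11:
  2141: Fri/Sat  2142: Sat/Sun  2143: Sun/Mon  2144: Tue/Tue  2145: Wed/Thu  2146: Thu/Fri  2147: Fri/Sat  2148: Sun/Sun  2149: Mon/Tue ✓  2150: Tue/Wed  2151: Wed/Thu  2152: Fri/Fri  2153: Sat/Sun  2154: Sun/Mon  …(26 more)…  2181: Sat/Sun  2182: Sun/Mon  2183: Mon/Tue ✓  2184: Wed/Wed  2185: Thu/Fri  2186: Fri/Sat  2187: Sat/Sun  2188: Mon/Mon  2189: Tue/Wed  2190: Wed/Thu  2191: Thu/Fri  2192: Sat/Sat  2193: Sun/Mon  2194: Mon/Tue ✓
Both conditions hold in: 2149, 2155, 2166, 2177, 2183, 2194 — 6.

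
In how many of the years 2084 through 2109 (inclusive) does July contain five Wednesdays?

July has 31 days; it has five Wednesdays when Wednesday falls among the first (month-length − 28) days — i.e. when July 1 is one of Wednesday/Tuesday/Monday.
July 1 by year: 2084:Sat 2085:Sun 2086:Mon✓ 2087:Tue✓ 2088:Thu 2089:Fri 2090:Sat 2091:Sun 2092:Tue✓ 2093:Wed✓ 2094:Thu 2095:Fri 2096:Sun 2097:Mon✓ 2098:Tue✓ 2099:Wed✓ 2100:Thu 2101:Fri 2102:Sat 2103:Sun 2104:Tue✓ 2105:Wed✓ 2106:Thu 2107:Fri 2108:Sun 2109:Mon✓
Years with five Wednesdays: 2086, 2087, 2092, 2093, 2097, 2098, 2099, 2104, 2105, 2109 → 10.

10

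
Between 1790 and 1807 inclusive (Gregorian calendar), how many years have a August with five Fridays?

August has 31 days; it has five Fridays when Friday falls among the first (month-length − 28) days — i.e. when August 1 is one of Friday/Thursday/Wednesday.
August 1 by year: 1790:Sun 1791:Mon 1792:Wed✓ 1793:Thu✓ 1794:Fri✓ 1795:Sat 1796:Mon 1797:Tue 1798:Wed✓ 1799:Thu✓ 1800:Fri✓ 1801:Sat 1802:Sun 1803:Mon 1804:Wed✓ 1805:Thu✓ 1806:Fri✓ 1807:Sat
Years with five Fridays: 1792, 1793, 1794, 1798, 1799, 1800, 1804, 1805, 1806 → 9.

9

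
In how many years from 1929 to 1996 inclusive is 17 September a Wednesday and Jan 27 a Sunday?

Check each year's weekday for 17 September and Jan 27:
  1929: Tue/Sun  1930: Wed/Mon  1931: Thu/Tue  1932: Sat/Wed  1933: Sun/Fri  1934: Mon/Sat  1935: Tue/Sun  1936: Thu/Mon  1937: Fri/Wed  1938: Sat/Thu  1939: Sun/Fri  1940: Tue/Sat  1941: Wed/Mon  1942: Thu/Tue  …(40 more)…  1983: Sat/Thu  1984: Mon/Fri  1985: Tue/Sun  1986: Wed/Mon  1987: Thu/Tue  1988: Sat/Wed  1989: Sun/Fri  1990: Mon/Sat  1991: Tue/Sun  1992: Thu/Mon  1993: Fri/Wed  1994: Sat/Thu  1995: Sun/Fri  1996: Tue/Sat
Both conditions hold in: 1952, 1980 — 2.

2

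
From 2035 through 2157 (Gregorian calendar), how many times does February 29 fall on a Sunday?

4

Leap years in 2035–2157: 30 of them.
Feb 29 weekday advances by 5 (mod 7) from one leap year to the next four years later (or differs when a century non-leap intervenes).
Leap-day weekdays: 2036:Fri 2040:Wed 2044:Mon 2048:Sat 2052:Thu 2056:Tue 2060:Sun✓ 2064:Fri 2068:Wed 2072:Mon 2076:Sat 2080:Thu 2084:Tue …(4 more)… 2108:Wed 2112:Mon 2116:Sat 2120:Thu 2124:Tue 2128:Sun✓ 2132:Fri 2136:Wed 2140:Mon 2144:Sat 2148:Thu 2152:Tue 2156:Sun✓
Sunday: 2060, 2088, 2128, 2156 → 4.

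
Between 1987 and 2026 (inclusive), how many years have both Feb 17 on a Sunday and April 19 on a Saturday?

Check each year's weekday for Feb 17 and April 19:
  1987: Tue/Sun  1988: Wed/Tue  1989: Fri/Wed  1990: Sat/Thu  1991: Sun/Fri  1992: Mon/Sun  1993: Wed/Mon  1994: Thu/Tue  1995: Fri/Wed  1996: Sat/Fri  1997: Mon/Sat  1998: Tue/Sun  1999: Wed/Mon  2000: Thu/Wed  …(12 more)…  2013: Sun/Fri  2014: Mon/Sat  2015: Tue/Sun  2016: Wed/Tue  2017: Fri/Wed  2018: Sat/Thu  2019: Sun/Fri  2020: Mon/Sun  2021: Wed/Mon  2022: Thu/Tue  2023: Fri/Wed  2024: Sat/Fri  2025: Mon/Sat  2026: Tue/Sun
Both conditions hold in: 2008 — 1.

1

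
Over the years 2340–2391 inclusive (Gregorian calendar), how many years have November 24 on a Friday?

7

Track November 24's weekday year by year (advancing +1, or +2 across a Feb 29):
  2340: Sun  2341: Mon (+1)  2342: Tue (+1)  2343: Wed (+1)  2344: Fri (+2) ✓
  2345: Sat (+1)  2346: Sun (+1)  2347: Mon (+1)  2348: Wed (+2)  2349: Thu (+1)
  2350: Fri (+1) ✓  2351: Sat (+1)  2352: Mon (+2)  2353: Tue (+1)  … (24 more years) …
  2378: Fri (+1) ✓  2379: Sat (+1)  2380: Mon (+2)  2381: Tue (+1)  2382: Wed (+1)
  2383: Thu (+1)  2384: Sat (+2)  2385: Sun (+1)  2386: Mon (+1)  2387: Tue (+1)
  2388: Thu (+2)  2389: Fri (+1) ✓  2390: Sat (+1)  2391: Sun (+1)
Friday years: 2344, 2350, 2361, 2367, 2372, 2378, 2389 — 7 in total.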